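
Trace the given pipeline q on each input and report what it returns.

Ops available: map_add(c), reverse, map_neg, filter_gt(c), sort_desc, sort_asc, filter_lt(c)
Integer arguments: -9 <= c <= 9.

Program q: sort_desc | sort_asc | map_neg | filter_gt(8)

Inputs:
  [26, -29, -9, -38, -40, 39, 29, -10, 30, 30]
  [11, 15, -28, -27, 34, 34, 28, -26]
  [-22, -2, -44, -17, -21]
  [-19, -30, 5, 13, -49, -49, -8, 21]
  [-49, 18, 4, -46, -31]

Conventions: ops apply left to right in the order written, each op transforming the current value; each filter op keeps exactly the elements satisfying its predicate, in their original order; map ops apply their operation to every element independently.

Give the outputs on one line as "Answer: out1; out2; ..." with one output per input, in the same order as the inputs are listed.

Execution, op by op:
  [26, -29, -9, -38, -40, 39, 29, -10, 30, 30] -> [39, 30, 30, 29, 26, -9, -10, -29, -38, -40] -> [-40, -38, -29, -10, -9, 26, 29, 30, 30, 39] -> [40, 38, 29, 10, 9, -26, -29, -30, -30, -39] -> [40, 38, 29, 10, 9]
  [11, 15, -28, -27, 34, 34, 28, -26] -> [34, 34, 28, 15, 11, -26, -27, -28] -> [-28, -27, -26, 11, 15, 28, 34, 34] -> [28, 27, 26, -11, -15, -28, -34, -34] -> [28, 27, 26]
  [-22, -2, -44, -17, -21] -> [-2, -17, -21, -22, -44] -> [-44, -22, -21, -17, -2] -> [44, 22, 21, 17, 2] -> [44, 22, 21, 17]
  [-19, -30, 5, 13, -49, -49, -8, 21] -> [21, 13, 5, -8, -19, -30, -49, -49] -> [-49, -49, -30, -19, -8, 5, 13, 21] -> [49, 49, 30, 19, 8, -5, -13, -21] -> [49, 49, 30, 19]
  [-49, 18, 4, -46, -31] -> [18, 4, -31, -46, -49] -> [-49, -46, -31, 4, 18] -> [49, 46, 31, -4, -18] -> [49, 46, 31]

[40, 38, 29, 10, 9]; [28, 27, 26]; [44, 22, 21, 17]; [49, 49, 30, 19]; [49, 46, 31]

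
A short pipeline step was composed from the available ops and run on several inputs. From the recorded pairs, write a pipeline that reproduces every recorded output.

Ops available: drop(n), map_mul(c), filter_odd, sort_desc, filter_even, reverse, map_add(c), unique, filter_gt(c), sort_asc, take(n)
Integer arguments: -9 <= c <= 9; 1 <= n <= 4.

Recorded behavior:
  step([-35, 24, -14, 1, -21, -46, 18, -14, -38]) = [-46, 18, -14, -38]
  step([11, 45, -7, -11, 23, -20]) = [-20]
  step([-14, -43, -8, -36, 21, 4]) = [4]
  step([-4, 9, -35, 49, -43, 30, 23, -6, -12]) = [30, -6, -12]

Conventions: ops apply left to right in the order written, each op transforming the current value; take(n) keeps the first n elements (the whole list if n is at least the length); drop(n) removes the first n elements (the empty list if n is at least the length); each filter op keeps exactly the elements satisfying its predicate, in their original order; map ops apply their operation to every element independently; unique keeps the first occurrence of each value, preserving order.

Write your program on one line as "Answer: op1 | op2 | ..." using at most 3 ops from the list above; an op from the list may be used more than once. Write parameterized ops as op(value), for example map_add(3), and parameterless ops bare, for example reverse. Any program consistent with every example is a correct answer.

drop(4) | filter_even

Check, running the answer program on each example:
  [-35, 24, -14, 1, -21, -46, 18, -14, -38] -> [-21, -46, 18, -14, -38] -> [-46, 18, -14, -38]
  [11, 45, -7, -11, 23, -20] -> [23, -20] -> [-20]
  [-14, -43, -8, -36, 21, 4] -> [21, 4] -> [4]
  [-4, 9, -35, 49, -43, 30, 23, -6, -12] -> [-43, 30, 23, -6, -12] -> [30, -6, -12]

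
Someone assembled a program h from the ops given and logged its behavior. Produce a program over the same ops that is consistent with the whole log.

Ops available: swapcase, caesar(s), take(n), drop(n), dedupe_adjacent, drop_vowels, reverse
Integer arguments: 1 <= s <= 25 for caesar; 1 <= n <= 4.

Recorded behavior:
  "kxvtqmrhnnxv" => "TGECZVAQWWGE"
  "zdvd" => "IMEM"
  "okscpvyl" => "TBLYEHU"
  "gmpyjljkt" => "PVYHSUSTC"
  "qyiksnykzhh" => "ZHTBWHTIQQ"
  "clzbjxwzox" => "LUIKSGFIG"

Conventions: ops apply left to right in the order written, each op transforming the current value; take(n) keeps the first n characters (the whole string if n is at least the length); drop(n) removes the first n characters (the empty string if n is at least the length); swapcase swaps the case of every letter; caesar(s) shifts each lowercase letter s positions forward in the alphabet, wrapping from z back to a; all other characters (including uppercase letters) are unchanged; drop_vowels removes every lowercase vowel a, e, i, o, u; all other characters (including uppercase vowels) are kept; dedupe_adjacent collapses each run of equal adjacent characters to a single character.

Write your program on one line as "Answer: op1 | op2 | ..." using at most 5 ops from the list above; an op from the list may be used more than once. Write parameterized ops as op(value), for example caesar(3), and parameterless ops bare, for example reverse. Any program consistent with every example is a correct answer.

drop_vowels | reverse | caesar(9) | swapcase | reverse

Check, running the answer program on each example:
  "kxvtqmrhnnxv" -> "kxvtqmrhnnxv" -> "vxnnhrmqtvxk" -> "egwwqavzcegt" -> "EGWWQAVZCEGT" -> "TGECZVAQWWGE"
  "zdvd" -> "zdvd" -> "dvdz" -> "memi" -> "MEMI" -> "IMEM"
  "okscpvyl" -> "kscpvyl" -> "lyvpcsk" -> "uheylbt" -> "UHEYLBT" -> "TBLYEHU"
  "gmpyjljkt" -> "gmpyjljkt" -> "tkjljypmg" -> "ctsushyvp" -> "CTSUSHYVP" -> "PVYHSUSTC"
  "qyiksnykzhh" -> "qyksnykzhh" -> "hhzkynskyq" -> "qqithwbthz" -> "QQITHWBTHZ" -> "ZHTBWHTIQQ"
  "clzbjxwzox" -> "clzbjxwzx" -> "xzwxjbzlc" -> "gifgskiul" -> "GIFGSKIUL" -> "LUIKSGFIG"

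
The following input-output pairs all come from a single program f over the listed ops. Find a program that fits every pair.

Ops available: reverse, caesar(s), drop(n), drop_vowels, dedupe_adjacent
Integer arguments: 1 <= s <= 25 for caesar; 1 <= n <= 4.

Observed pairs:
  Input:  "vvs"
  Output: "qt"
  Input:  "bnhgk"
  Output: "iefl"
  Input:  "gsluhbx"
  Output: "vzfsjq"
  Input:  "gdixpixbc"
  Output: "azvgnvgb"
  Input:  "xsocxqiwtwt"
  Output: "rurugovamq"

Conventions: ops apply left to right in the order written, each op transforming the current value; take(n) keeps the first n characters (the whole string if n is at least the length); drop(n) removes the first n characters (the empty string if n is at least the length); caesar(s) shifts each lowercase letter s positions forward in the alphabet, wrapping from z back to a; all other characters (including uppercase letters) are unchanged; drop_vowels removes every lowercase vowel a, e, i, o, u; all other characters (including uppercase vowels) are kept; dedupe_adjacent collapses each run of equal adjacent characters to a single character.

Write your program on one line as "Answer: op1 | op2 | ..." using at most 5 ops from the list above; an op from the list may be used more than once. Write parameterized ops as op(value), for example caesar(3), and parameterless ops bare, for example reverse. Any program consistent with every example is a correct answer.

drop(1) | reverse | caesar(16) | caesar(8)

Check, running the answer program on each example:
  "vvs" -> "vs" -> "sv" -> "il" -> "qt"
  "bnhgk" -> "nhgk" -> "kghn" -> "awxd" -> "iefl"
  "gsluhbx" -> "sluhbx" -> "xbhuls" -> "nrxkbi" -> "vzfsjq"
  "gdixpixbc" -> "dixpixbc" -> "cbxipxid" -> "srnyfnyt" -> "azvgnvgb"
  "xsocxqiwtwt" -> "socxqiwtwt" -> "twtwiqxcos" -> "jmjmygnsei" -> "rurugovamq"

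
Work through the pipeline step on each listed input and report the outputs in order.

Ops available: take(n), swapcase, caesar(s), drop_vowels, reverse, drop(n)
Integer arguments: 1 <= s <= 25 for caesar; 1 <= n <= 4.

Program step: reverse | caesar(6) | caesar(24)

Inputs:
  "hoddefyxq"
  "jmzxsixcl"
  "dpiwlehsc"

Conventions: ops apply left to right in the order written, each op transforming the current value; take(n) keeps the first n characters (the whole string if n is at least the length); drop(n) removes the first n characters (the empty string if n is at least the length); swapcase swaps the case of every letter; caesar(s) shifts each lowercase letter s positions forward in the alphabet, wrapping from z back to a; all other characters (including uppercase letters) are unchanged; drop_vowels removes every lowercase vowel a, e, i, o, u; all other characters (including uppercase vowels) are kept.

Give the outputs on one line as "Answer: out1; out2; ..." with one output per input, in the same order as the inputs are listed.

"ubcjihhsl"; "pgbmwbdqn"; "gwlipamth"

Execution, op by op:
  "hoddefyxq" -> "qxyfeddoh" -> "wdelkjjun" -> "ubcjihhsl"
  "jmzxsixcl" -> "lcxisxzmj" -> "ridoydfsp" -> "pgbmwbdqn"
  "dpiwlehsc" -> "cshelwipd" -> "iynkrcovj" -> "gwlipamth"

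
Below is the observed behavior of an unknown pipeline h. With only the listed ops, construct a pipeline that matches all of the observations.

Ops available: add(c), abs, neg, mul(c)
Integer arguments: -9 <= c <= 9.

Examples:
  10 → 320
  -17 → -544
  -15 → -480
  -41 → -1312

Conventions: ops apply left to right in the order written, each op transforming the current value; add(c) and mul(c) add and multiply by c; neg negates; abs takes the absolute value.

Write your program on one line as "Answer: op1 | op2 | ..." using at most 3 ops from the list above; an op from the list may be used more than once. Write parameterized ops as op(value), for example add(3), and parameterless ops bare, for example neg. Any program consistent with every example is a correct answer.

mul(-4) | mul(-8)

Check, running the answer program on each example:
  10 -> -40 -> 320
  -17 -> 68 -> -544
  -15 -> 60 -> -480
  -41 -> 164 -> -1312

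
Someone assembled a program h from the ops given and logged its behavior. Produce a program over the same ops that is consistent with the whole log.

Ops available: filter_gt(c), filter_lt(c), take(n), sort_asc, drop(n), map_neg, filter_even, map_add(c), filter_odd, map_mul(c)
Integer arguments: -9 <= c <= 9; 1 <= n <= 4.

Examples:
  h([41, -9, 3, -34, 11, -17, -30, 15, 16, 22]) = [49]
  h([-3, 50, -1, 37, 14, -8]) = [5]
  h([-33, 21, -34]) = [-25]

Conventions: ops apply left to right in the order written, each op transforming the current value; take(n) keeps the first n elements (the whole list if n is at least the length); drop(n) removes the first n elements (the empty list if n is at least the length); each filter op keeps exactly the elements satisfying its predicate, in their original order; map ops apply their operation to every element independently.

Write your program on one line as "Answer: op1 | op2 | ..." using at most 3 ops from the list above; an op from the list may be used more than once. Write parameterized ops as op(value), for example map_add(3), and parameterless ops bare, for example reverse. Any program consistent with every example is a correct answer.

map_add(8) | filter_odd | take(1)

Check, running the answer program on each example:
  [41, -9, 3, -34, 11, -17, -30, 15, 16, 22] -> [49, -1, 11, -26, 19, -9, -22, 23, 24, 30] -> [49, -1, 11, 19, -9, 23] -> [49]
  [-3, 50, -1, 37, 14, -8] -> [5, 58, 7, 45, 22, 0] -> [5, 7, 45] -> [5]
  [-33, 21, -34] -> [-25, 29, -26] -> [-25, 29] -> [-25]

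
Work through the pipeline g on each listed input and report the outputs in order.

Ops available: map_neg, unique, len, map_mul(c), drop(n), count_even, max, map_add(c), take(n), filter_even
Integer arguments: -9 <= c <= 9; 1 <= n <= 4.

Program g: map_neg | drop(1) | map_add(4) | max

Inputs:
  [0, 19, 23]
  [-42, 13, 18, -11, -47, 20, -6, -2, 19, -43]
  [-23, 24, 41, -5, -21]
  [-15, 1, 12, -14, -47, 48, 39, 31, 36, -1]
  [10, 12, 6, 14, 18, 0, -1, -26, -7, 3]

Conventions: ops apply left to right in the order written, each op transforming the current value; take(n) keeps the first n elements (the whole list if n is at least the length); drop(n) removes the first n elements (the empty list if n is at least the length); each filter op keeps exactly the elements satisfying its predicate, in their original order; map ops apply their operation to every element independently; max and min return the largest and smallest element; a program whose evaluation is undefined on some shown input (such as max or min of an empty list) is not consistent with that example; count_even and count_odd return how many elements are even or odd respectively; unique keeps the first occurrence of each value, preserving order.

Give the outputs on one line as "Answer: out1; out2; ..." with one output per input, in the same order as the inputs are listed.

-15; 51; 25; 51; 30

Execution, op by op:
  [0, 19, 23] -> [0, -19, -23] -> [-19, -23] -> [-15, -19] -> -15
  [-42, 13, 18, -11, -47, 20, -6, -2, 19, -43] -> [42, -13, -18, 11, 47, -20, 6, 2, -19, 43] -> [-13, -18, 11, 47, -20, 6, 2, -19, 43] -> [-9, -14, 15, 51, -16, 10, 6, -15, 47] -> 51
  [-23, 24, 41, -5, -21] -> [23, -24, -41, 5, 21] -> [-24, -41, 5, 21] -> [-20, -37, 9, 25] -> 25
  [-15, 1, 12, -14, -47, 48, 39, 31, 36, -1] -> [15, -1, -12, 14, 47, -48, -39, -31, -36, 1] -> [-1, -12, 14, 47, -48, -39, -31, -36, 1] -> [3, -8, 18, 51, -44, -35, -27, -32, 5] -> 51
  [10, 12, 6, 14, 18, 0, -1, -26, -7, 3] -> [-10, -12, -6, -14, -18, 0, 1, 26, 7, -3] -> [-12, -6, -14, -18, 0, 1, 26, 7, -3] -> [-8, -2, -10, -14, 4, 5, 30, 11, 1] -> 30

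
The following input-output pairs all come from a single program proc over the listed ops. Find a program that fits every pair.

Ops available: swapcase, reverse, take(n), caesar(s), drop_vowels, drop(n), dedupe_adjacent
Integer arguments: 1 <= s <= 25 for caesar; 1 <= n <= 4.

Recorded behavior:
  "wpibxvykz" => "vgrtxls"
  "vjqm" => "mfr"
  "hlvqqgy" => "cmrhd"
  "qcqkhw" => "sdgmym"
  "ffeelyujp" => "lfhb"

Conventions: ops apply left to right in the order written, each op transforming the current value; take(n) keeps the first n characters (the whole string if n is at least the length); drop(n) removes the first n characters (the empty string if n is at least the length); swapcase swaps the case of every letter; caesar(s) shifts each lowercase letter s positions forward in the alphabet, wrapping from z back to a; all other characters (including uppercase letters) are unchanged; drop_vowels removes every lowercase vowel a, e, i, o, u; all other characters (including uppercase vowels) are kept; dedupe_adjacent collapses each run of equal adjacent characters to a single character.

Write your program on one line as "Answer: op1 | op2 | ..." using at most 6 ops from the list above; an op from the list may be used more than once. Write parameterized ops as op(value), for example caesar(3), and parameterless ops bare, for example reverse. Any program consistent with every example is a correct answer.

drop_vowels | reverse | dedupe_adjacent | caesar(22) | drop_vowels

Check, running the answer program on each example:
  "wpibxvykz" -> "wpbxvykz" -> "zkyvxbpw" -> "zkyvxbpw" -> "vgurtxls" -> "vgrtxls"
  "vjqm" -> "vjqm" -> "mqjv" -> "mqjv" -> "imfr" -> "mfr"
  "hlvqqgy" -> "hlvqqgy" -> "ygqqvlh" -> "ygqvlh" -> "ucmrhd" -> "cmrhd"
  "qcqkhw" -> "qcqkhw" -> "whkqcq" -> "whkqcq" -> "sdgmym" -> "sdgmym"
  "ffeelyujp" -> "fflyjp" -> "pjylff" -> "pjylf" -> "lfuhb" -> "lfhb"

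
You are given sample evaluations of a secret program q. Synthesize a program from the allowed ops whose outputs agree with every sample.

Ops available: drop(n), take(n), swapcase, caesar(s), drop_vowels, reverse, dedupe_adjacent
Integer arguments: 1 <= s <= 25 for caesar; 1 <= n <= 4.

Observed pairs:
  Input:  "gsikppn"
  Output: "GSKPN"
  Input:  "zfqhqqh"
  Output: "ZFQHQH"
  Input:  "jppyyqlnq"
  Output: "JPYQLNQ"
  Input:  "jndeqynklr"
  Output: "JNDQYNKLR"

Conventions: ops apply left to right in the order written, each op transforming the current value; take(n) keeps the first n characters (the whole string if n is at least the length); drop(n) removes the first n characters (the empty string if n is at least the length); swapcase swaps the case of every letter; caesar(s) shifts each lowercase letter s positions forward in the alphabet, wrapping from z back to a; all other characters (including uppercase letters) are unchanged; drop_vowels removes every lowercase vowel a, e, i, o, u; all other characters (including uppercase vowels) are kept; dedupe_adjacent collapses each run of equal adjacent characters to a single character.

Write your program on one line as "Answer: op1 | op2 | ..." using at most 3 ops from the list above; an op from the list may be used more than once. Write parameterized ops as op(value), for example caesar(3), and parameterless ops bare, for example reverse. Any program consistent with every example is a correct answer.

dedupe_adjacent | drop_vowels | swapcase

Check, running the answer program on each example:
  "gsikppn" -> "gsikpn" -> "gskpn" -> "GSKPN"
  "zfqhqqh" -> "zfqhqh" -> "zfqhqh" -> "ZFQHQH"
  "jppyyqlnq" -> "jpyqlnq" -> "jpyqlnq" -> "JPYQLNQ"
  "jndeqynklr" -> "jndeqynklr" -> "jndqynklr" -> "JNDQYNKLR"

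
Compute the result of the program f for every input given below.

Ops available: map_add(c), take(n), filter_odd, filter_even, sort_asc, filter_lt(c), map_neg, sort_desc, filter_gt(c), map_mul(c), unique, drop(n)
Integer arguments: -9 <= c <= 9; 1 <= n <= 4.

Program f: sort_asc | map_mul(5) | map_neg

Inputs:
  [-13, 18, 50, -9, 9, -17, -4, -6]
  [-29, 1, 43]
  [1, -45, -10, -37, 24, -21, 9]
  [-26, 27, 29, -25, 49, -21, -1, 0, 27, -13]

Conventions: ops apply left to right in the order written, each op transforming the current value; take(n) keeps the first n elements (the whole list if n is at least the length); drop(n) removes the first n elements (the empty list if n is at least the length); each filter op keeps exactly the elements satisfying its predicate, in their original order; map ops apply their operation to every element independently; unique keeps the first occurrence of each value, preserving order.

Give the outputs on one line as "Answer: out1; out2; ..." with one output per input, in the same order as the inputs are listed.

Execution, op by op:
  [-13, 18, 50, -9, 9, -17, -4, -6] -> [-17, -13, -9, -6, -4, 9, 18, 50] -> [-85, -65, -45, -30, -20, 45, 90, 250] -> [85, 65, 45, 30, 20, -45, -90, -250]
  [-29, 1, 43] -> [-29, 1, 43] -> [-145, 5, 215] -> [145, -5, -215]
  [1, -45, -10, -37, 24, -21, 9] -> [-45, -37, -21, -10, 1, 9, 24] -> [-225, -185, -105, -50, 5, 45, 120] -> [225, 185, 105, 50, -5, -45, -120]
  [-26, 27, 29, -25, 49, -21, -1, 0, 27, -13] -> [-26, -25, -21, -13, -1, 0, 27, 27, 29, 49] -> [-130, -125, -105, -65, -5, 0, 135, 135, 145, 245] -> [130, 125, 105, 65, 5, 0, -135, -135, -145, -245]

[85, 65, 45, 30, 20, -45, -90, -250]; [145, -5, -215]; [225, 185, 105, 50, -5, -45, -120]; [130, 125, 105, 65, 5, 0, -135, -135, -145, -245]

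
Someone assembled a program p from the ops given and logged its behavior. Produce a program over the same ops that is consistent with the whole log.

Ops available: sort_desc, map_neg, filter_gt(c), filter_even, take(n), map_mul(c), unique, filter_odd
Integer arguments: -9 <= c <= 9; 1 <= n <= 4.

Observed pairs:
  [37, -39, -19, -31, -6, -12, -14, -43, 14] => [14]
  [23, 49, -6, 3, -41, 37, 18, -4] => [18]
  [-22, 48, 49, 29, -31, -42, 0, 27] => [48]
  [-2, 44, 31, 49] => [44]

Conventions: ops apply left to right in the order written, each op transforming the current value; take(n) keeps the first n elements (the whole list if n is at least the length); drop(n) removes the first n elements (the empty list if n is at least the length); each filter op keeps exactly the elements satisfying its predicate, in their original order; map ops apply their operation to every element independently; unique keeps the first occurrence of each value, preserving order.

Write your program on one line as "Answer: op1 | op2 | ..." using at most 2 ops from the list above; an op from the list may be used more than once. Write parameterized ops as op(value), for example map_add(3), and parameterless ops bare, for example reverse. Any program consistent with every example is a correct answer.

filter_gt(6) | filter_even

Check, running the answer program on each example:
  [37, -39, -19, -31, -6, -12, -14, -43, 14] -> [37, 14] -> [14]
  [23, 49, -6, 3, -41, 37, 18, -4] -> [23, 49, 37, 18] -> [18]
  [-22, 48, 49, 29, -31, -42, 0, 27] -> [48, 49, 29, 27] -> [48]
  [-2, 44, 31, 49] -> [44, 31, 49] -> [44]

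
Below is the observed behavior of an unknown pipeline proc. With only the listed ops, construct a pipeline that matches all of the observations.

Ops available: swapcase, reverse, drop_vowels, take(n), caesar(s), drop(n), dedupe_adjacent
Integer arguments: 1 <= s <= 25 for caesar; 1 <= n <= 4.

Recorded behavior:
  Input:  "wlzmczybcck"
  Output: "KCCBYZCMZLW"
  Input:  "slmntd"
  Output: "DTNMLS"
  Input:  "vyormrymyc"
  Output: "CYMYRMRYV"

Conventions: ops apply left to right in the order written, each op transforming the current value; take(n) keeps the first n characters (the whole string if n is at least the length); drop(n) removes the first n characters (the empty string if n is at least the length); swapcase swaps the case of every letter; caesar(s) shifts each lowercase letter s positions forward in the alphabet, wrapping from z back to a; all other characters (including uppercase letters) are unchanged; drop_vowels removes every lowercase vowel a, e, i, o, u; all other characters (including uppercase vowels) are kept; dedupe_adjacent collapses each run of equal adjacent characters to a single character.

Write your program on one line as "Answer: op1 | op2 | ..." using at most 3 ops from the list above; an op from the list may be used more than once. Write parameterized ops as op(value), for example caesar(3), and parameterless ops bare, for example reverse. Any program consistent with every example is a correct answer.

reverse | drop_vowels | swapcase

Check, running the answer program on each example:
  "wlzmczybcck" -> "kccbyzcmzlw" -> "kccbyzcmzlw" -> "KCCBYZCMZLW"
  "slmntd" -> "dtnmls" -> "dtnmls" -> "DTNMLS"
  "vyormrymyc" -> "cymyrmroyv" -> "cymyrmryv" -> "CYMYRMRYV"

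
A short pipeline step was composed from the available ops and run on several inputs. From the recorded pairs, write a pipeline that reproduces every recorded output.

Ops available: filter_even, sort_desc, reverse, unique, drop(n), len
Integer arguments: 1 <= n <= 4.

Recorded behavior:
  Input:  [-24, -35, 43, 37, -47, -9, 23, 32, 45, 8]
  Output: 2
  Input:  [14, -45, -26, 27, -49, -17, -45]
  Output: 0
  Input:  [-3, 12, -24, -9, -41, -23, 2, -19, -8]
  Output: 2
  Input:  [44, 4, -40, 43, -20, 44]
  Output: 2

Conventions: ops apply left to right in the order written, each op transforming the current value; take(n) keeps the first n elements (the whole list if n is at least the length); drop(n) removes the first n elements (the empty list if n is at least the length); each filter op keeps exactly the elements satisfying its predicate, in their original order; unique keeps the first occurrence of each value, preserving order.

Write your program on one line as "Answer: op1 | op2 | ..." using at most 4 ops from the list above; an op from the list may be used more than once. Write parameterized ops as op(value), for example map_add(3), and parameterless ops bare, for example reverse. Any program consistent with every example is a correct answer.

drop(4) | reverse | filter_even | len

Check, running the answer program on each example:
  [-24, -35, 43, 37, -47, -9, 23, 32, 45, 8] -> [-47, -9, 23, 32, 45, 8] -> [8, 45, 32, 23, -9, -47] -> [8, 32] -> 2
  [14, -45, -26, 27, -49, -17, -45] -> [-49, -17, -45] -> [-45, -17, -49] -> [] -> 0
  [-3, 12, -24, -9, -41, -23, 2, -19, -8] -> [-41, -23, 2, -19, -8] -> [-8, -19, 2, -23, -41] -> [-8, 2] -> 2
  [44, 4, -40, 43, -20, 44] -> [-20, 44] -> [44, -20] -> [44, -20] -> 2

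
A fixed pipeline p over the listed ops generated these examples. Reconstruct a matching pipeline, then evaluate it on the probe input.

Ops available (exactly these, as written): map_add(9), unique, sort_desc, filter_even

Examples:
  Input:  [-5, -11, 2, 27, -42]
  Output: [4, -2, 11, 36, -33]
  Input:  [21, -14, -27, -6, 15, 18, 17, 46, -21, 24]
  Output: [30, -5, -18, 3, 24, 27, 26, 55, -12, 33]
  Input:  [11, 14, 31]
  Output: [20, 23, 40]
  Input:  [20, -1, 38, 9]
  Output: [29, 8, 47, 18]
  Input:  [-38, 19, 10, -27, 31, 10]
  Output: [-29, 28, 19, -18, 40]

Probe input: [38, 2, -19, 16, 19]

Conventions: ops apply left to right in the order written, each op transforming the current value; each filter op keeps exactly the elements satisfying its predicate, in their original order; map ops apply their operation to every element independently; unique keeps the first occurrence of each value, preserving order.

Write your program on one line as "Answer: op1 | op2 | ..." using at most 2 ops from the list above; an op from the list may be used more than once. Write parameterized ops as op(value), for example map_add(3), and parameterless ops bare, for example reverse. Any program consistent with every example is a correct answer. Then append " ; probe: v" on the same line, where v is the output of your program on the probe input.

map_add(9) | unique ; probe: [47, 11, -10, 25, 28]

Check, running the answer program on each example:
  [-5, -11, 2, 27, -42] -> [4, -2, 11, 36, -33] -> [4, -2, 11, 36, -33]
  [21, -14, -27, -6, 15, 18, 17, 46, -21, 24] -> [30, -5, -18, 3, 24, 27, 26, 55, -12, 33] -> [30, -5, -18, 3, 24, 27, 26, 55, -12, 33]
  [11, 14, 31] -> [20, 23, 40] -> [20, 23, 40]
  [20, -1, 38, 9] -> [29, 8, 47, 18] -> [29, 8, 47, 18]
  [-38, 19, 10, -27, 31, 10] -> [-29, 28, 19, -18, 40, 19] -> [-29, 28, 19, -18, 40]
  probe: [38, 2, -19, 16, 19] -> [47, 11, -10, 25, 28] -> [47, 11, -10, 25, 28]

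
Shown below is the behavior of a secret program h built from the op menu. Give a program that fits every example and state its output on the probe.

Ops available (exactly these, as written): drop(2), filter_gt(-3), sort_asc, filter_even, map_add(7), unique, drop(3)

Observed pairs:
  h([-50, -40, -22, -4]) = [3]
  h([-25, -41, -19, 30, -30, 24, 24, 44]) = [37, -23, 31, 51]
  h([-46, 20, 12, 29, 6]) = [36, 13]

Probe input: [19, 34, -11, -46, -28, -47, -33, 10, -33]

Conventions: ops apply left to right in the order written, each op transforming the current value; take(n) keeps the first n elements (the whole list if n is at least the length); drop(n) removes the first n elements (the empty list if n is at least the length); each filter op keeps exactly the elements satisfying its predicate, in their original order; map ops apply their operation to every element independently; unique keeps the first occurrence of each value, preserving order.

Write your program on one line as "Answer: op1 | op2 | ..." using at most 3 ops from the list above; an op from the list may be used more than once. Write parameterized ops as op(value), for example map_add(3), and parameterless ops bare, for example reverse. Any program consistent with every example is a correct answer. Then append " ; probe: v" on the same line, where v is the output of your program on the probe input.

unique | drop(3) | map_add(7) ; probe: [-39, -21, -40, -26, 17]

Check, running the answer program on each example:
  [-50, -40, -22, -4] -> [-50, -40, -22, -4] -> [-4] -> [3]
  [-25, -41, -19, 30, -30, 24, 24, 44] -> [-25, -41, -19, 30, -30, 24, 44] -> [30, -30, 24, 44] -> [37, -23, 31, 51]
  [-46, 20, 12, 29, 6] -> [-46, 20, 12, 29, 6] -> [29, 6] -> [36, 13]
  probe: [19, 34, -11, -46, -28, -47, -33, 10, -33] -> [19, 34, -11, -46, -28, -47, -33, 10] -> [-46, -28, -47, -33, 10] -> [-39, -21, -40, -26, 17]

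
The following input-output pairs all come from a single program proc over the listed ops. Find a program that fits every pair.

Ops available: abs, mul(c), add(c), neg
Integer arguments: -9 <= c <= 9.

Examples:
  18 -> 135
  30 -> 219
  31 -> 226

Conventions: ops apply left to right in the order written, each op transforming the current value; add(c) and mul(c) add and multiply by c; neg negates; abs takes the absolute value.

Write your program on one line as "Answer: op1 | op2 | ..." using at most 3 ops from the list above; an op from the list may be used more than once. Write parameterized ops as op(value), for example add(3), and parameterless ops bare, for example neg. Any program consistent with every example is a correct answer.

mul(7) | add(9)

Check, running the answer program on each example:
  18 -> 126 -> 135
  30 -> 210 -> 219
  31 -> 217 -> 226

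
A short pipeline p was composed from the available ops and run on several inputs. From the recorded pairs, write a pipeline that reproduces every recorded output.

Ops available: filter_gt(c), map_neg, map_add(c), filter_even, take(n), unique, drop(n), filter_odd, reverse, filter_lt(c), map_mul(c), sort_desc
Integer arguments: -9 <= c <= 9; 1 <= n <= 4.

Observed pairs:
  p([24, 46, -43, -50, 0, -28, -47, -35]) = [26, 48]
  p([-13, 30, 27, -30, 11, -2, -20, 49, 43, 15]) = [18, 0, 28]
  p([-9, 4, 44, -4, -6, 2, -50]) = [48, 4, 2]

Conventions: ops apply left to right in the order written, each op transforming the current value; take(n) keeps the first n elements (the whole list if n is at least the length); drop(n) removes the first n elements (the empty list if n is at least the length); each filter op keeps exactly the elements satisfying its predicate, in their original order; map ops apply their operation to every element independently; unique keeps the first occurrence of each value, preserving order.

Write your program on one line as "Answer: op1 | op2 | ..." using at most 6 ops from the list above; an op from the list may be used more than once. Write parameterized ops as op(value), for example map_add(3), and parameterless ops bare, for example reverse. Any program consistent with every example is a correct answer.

map_add(2) | filter_even | filter_lt(1) | map_neg | reverse

Check, running the answer program on each example:
  [24, 46, -43, -50, 0, -28, -47, -35] -> [26, 48, -41, -48, 2, -26, -45, -33] -> [26, 48, -48, 2, -26] -> [-48, -26] -> [48, 26] -> [26, 48]
  [-13, 30, 27, -30, 11, -2, -20, 49, 43, 15] -> [-11, 32, 29, -28, 13, 0, -18, 51, 45, 17] -> [32, -28, 0, -18] -> [-28, 0, -18] -> [28, 0, 18] -> [18, 0, 28]
  [-9, 4, 44, -4, -6, 2, -50] -> [-7, 6, 46, -2, -4, 4, -48] -> [6, 46, -2, -4, 4, -48] -> [-2, -4, -48] -> [2, 4, 48] -> [48, 4, 2]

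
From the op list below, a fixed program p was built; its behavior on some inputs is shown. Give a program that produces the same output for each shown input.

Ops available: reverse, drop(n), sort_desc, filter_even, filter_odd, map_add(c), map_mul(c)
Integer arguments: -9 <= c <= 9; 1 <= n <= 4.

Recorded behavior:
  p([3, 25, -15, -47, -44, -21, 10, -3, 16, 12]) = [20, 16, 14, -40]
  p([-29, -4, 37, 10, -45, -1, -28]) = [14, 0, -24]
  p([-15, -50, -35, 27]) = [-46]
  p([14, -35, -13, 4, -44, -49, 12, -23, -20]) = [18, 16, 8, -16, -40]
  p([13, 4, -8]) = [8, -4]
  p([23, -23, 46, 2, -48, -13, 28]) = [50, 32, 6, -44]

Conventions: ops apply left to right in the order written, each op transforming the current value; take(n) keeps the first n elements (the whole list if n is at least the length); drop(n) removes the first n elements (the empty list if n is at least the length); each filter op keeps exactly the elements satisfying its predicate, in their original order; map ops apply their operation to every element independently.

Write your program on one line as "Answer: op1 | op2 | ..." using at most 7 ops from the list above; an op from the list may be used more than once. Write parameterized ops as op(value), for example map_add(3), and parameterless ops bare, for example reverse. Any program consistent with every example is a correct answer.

reverse | sort_desc | filter_even | reverse | map_add(4) | sort_desc

Check, running the answer program on each example:
  [3, 25, -15, -47, -44, -21, 10, -3, 16, 12] -> [12, 16, -3, 10, -21, -44, -47, -15, 25, 3] -> [25, 16, 12, 10, 3, -3, -15, -21, -44, -47] -> [16, 12, 10, -44] -> [-44, 10, 12, 16] -> [-40, 14, 16, 20] -> [20, 16, 14, -40]
  [-29, -4, 37, 10, -45, -1, -28] -> [-28, -1, -45, 10, 37, -4, -29] -> [37, 10, -1, -4, -28, -29, -45] -> [10, -4, -28] -> [-28, -4, 10] -> [-24, 0, 14] -> [14, 0, -24]
  [-15, -50, -35, 27] -> [27, -35, -50, -15] -> [27, -15, -35, -50] -> [-50] -> [-50] -> [-46] -> [-46]
  [14, -35, -13, 4, -44, -49, 12, -23, -20] -> [-20, -23, 12, -49, -44, 4, -13, -35, 14] -> [14, 12, 4, -13, -20, -23, -35, -44, -49] -> [14, 12, 4, -20, -44] -> [-44, -20, 4, 12, 14] -> [-40, -16, 8, 16, 18] -> [18, 16, 8, -16, -40]
  [13, 4, -8] -> [-8, 4, 13] -> [13, 4, -8] -> [4, -8] -> [-8, 4] -> [-4, 8] -> [8, -4]
  [23, -23, 46, 2, -48, -13, 28] -> [28, -13, -48, 2, 46, -23, 23] -> [46, 28, 23, 2, -13, -23, -48] -> [46, 28, 2, -48] -> [-48, 2, 28, 46] -> [-44, 6, 32, 50] -> [50, 32, 6, -44]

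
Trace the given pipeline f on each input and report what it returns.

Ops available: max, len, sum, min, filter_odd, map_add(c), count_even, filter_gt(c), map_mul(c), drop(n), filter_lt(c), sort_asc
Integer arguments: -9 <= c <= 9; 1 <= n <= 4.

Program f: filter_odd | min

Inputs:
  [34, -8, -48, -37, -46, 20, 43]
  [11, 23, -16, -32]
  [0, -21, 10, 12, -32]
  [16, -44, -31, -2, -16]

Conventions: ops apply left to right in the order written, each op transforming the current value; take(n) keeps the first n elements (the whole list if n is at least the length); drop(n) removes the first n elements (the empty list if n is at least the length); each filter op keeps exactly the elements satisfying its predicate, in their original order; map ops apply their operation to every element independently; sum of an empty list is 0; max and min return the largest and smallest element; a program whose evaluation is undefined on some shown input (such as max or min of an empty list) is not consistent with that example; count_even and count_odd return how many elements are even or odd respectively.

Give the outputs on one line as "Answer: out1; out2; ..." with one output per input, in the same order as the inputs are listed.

Execution, op by op:
  [34, -8, -48, -37, -46, 20, 43] -> [-37, 43] -> -37
  [11, 23, -16, -32] -> [11, 23] -> 11
  [0, -21, 10, 12, -32] -> [-21] -> -21
  [16, -44, -31, -2, -16] -> [-31] -> -31

-37; 11; -21; -31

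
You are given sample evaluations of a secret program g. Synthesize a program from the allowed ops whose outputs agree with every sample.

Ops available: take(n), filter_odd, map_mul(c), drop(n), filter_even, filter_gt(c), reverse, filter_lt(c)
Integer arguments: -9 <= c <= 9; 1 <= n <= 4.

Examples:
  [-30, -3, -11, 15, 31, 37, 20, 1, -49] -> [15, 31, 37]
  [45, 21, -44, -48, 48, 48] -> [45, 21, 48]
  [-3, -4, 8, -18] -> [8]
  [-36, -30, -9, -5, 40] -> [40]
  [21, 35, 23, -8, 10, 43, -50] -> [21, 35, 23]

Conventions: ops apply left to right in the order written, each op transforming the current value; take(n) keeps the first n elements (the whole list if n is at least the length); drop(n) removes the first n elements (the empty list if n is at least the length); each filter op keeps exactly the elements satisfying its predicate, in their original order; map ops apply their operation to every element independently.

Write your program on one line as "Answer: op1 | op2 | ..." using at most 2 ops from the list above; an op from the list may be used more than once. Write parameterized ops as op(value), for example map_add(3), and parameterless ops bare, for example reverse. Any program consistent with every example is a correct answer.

filter_gt(3) | take(3)

Check, running the answer program on each example:
  [-30, -3, -11, 15, 31, 37, 20, 1, -49] -> [15, 31, 37, 20] -> [15, 31, 37]
  [45, 21, -44, -48, 48, 48] -> [45, 21, 48, 48] -> [45, 21, 48]
  [-3, -4, 8, -18] -> [8] -> [8]
  [-36, -30, -9, -5, 40] -> [40] -> [40]
  [21, 35, 23, -8, 10, 43, -50] -> [21, 35, 23, 10, 43] -> [21, 35, 23]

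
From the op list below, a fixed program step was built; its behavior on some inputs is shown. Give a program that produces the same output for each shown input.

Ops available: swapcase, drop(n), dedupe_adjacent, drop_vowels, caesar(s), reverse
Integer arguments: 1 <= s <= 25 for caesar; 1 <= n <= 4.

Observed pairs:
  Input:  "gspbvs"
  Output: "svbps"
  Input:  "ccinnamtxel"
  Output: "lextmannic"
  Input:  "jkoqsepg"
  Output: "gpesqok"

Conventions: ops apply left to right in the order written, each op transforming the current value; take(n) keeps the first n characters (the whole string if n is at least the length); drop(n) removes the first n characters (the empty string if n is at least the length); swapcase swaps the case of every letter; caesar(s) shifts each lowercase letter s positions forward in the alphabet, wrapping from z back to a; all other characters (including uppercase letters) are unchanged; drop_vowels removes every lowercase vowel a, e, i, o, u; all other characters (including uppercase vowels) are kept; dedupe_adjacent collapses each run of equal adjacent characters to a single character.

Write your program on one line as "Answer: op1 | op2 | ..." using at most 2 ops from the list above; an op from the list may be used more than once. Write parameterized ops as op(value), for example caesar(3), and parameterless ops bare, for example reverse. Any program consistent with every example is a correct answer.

drop(1) | reverse

Check, running the answer program on each example:
  "gspbvs" -> "spbvs" -> "svbps"
  "ccinnamtxel" -> "cinnamtxel" -> "lextmannic"
  "jkoqsepg" -> "koqsepg" -> "gpesqok"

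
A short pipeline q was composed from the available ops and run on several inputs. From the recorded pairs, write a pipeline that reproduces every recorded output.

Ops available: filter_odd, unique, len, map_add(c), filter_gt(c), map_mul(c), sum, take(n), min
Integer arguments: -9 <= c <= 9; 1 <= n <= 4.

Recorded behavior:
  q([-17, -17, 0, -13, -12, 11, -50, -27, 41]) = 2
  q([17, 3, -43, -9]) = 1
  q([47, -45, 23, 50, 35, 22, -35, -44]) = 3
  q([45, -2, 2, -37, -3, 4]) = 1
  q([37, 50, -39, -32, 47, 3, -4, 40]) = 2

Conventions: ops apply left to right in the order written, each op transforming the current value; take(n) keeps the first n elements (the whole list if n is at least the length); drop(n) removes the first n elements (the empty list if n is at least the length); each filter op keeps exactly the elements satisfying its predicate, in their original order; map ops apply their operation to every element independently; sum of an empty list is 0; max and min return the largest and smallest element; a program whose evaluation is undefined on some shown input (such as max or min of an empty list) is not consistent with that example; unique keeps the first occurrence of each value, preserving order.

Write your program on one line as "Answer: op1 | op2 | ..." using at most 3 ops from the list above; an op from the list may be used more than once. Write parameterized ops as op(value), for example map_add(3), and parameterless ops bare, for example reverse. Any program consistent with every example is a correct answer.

filter_gt(5) | filter_odd | len

Check, running the answer program on each example:
  [-17, -17, 0, -13, -12, 11, -50, -27, 41] -> [11, 41] -> [11, 41] -> 2
  [17, 3, -43, -9] -> [17] -> [17] -> 1
  [47, -45, 23, 50, 35, 22, -35, -44] -> [47, 23, 50, 35, 22] -> [47, 23, 35] -> 3
  [45, -2, 2, -37, -3, 4] -> [45] -> [45] -> 1
  [37, 50, -39, -32, 47, 3, -4, 40] -> [37, 50, 47, 40] -> [37, 47] -> 2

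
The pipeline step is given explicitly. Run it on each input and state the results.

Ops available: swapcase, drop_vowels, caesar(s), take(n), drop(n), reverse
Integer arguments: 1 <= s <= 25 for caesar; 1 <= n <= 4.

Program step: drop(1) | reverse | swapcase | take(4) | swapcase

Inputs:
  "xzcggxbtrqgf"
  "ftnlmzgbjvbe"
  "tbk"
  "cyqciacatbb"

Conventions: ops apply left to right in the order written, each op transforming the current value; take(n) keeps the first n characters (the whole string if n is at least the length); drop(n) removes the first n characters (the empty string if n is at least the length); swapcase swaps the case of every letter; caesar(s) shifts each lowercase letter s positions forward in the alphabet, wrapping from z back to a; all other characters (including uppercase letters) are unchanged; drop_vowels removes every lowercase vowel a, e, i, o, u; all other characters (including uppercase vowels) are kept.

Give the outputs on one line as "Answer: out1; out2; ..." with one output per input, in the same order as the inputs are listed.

Execution, op by op:
  "xzcggxbtrqgf" -> "zcggxbtrqgf" -> "fgqrtbxggcz" -> "FGQRTBXGGCZ" -> "FGQR" -> "fgqr"
  "ftnlmzgbjvbe" -> "tnlmzgbjvbe" -> "ebvjbgzmlnt" -> "EBVJBGZMLNT" -> "EBVJ" -> "ebvj"
  "tbk" -> "bk" -> "kb" -> "KB" -> "KB" -> "kb"
  "cyqciacatbb" -> "yqciacatbb" -> "bbtacaicqy" -> "BBTACAICQY" -> "BBTA" -> "bbta"

"fgqr"; "ebvj"; "kb"; "bbta"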